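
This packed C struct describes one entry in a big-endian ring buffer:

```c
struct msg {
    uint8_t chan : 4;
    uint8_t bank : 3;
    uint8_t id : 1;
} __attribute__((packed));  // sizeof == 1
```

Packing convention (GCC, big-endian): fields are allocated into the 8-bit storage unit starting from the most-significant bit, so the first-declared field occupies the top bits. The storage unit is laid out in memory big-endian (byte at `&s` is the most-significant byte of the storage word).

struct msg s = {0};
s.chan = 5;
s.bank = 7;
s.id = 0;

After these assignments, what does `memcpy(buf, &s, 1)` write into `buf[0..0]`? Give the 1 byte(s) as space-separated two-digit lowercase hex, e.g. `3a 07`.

5e

[4+:4] chan=5 & 0xf = 0x5; word=0x50
[1+:3] bank=7 & 0x7 = 0x7; word=0x5e
[0+:1] id=0 & 0x1 = 0x0; word=0x5e
word = 0x5e → big-endian bytes:
  [0]=0x5e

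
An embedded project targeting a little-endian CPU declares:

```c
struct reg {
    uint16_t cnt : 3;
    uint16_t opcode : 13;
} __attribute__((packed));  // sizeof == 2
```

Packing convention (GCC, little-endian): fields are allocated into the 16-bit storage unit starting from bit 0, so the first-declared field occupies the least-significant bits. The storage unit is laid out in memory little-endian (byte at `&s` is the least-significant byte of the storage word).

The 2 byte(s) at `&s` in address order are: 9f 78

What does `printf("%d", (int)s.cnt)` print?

7

[0]=0x9f [1]=0x78 (little-endian) → word 0x789f
cnt:3 @ bit 0 → (0x789f>>0)&0x7 = 0x7  ←
opcode:13 @ bit 3 → (0x789f>>3)&0x1fff = 0xf13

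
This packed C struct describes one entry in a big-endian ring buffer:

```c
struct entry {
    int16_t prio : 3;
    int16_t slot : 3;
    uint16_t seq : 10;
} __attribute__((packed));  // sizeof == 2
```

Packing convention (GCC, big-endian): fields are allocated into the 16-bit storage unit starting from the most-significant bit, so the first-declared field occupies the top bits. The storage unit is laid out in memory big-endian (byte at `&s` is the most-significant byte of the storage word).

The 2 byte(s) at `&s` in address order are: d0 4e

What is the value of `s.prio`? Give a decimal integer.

[0]=0xd0 [1]=0x4e (big-endian) → word 0xd04e
prio [13+:3] = (word>>13) & 0x7 = 6  ←
slot [10+:3] = (word>>10) & 0x7 = 4
seq [0+:10] = (word>>0) & 0x3ff = 78
prio signed 3b, MSB=1: 6 - 8 = -2

-2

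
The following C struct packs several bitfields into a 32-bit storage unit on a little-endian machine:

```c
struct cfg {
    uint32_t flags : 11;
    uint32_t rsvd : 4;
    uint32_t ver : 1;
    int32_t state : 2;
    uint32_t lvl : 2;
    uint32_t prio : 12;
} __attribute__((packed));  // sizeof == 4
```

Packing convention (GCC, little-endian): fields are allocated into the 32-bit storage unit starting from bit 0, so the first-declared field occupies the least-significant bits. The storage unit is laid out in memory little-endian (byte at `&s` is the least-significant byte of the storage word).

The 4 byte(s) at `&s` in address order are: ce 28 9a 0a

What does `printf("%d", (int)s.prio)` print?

169

[0]=0xce [1]=0x28 [2]=0x9a [3]=0x0a (little-endian) → word 0x0a9a28ce
flags:11 @ bit 0 → (0x0a9a28ce>>0)&0x7ff = 0xce
rsvd:4 @ bit 11 → (0x0a9a28ce>>11)&0xf = 0x5
ver:1 @ bit 15 → (0x0a9a28ce>>15)&0x1 = 0x0
state:2 @ bit 16 → (0x0a9a28ce>>16)&0x3 = 0x2
lvl:2 @ bit 18 → (0x0a9a28ce>>18)&0x3 = 0x2
prio:12 @ bit 20 → (0x0a9a28ce>>20)&0xfff = 0xa9  ←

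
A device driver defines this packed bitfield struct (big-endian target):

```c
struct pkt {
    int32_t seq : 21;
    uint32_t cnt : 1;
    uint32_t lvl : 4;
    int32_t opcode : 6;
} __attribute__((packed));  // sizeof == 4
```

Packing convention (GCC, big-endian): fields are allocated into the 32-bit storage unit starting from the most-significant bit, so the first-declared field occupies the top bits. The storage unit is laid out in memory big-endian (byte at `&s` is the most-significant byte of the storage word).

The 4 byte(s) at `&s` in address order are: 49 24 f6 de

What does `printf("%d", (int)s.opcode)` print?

[0]=0x49 [1]=0x24 [2]=0xf6 [3]=0xde (big-endian) → word 0x4924f6de
seq [11+:21] = (word>>11) & 0x1fffff = 599198
cnt [10+:1] = (word>>10) & 0x1 = 1
lvl [6+:4] = (word>>6) & 0xf = 11
opcode [0+:6] = (word>>0) & 0x3f = 30  ←
opcode signed 6b, MSB=0: value = 30

30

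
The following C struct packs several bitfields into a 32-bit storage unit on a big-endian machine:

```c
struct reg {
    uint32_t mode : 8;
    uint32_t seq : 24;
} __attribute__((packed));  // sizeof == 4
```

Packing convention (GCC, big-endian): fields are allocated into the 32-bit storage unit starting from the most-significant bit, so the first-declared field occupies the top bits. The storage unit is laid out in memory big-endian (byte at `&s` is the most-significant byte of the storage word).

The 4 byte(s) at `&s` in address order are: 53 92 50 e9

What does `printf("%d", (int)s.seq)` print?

9588969

[0]=0x53 [1]=0x92 [2]=0x50 [3]=0xe9 (big-endian) → word 0x539250e9
mode:8 @ bit 24 → (0x539250e9>>24)&0xff = 0x53
seq:24 @ bit 0 → (0x539250e9>>0)&0xffffff = 0x9250e9  ←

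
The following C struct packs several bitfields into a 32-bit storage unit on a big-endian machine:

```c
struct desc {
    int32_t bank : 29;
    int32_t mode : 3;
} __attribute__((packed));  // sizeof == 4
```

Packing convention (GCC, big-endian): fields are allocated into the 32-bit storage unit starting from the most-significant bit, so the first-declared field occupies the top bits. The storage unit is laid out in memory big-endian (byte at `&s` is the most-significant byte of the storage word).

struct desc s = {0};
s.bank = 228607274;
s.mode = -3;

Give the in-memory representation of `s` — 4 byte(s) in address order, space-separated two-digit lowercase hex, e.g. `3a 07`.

6d 02 29 55

bank:29 = 228607274 → 0xda0452a << 3 → word 0x6d022950
mode:3 = -3 → 0x5 << 0 → word 0x6d022955
word = 0x6d022955 → big-endian bytes:
  [0]=0x6d  [1]=0x02  [2]=0x29  [3]=0x55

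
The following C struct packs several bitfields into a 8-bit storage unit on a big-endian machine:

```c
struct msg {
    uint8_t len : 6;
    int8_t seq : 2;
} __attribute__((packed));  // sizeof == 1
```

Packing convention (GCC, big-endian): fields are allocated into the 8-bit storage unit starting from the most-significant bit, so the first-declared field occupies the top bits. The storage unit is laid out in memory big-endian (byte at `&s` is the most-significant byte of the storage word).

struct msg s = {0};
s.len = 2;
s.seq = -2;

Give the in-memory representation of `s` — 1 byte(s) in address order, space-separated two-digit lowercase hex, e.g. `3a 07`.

[2+:6] len=2 & 0x3f = 0x2; word=0x08
[0+:2] seq=-2 & 0x3 = 0x2; word=0x0a
word = 0x0a → big-endian bytes:
  [0]=0x0a

0a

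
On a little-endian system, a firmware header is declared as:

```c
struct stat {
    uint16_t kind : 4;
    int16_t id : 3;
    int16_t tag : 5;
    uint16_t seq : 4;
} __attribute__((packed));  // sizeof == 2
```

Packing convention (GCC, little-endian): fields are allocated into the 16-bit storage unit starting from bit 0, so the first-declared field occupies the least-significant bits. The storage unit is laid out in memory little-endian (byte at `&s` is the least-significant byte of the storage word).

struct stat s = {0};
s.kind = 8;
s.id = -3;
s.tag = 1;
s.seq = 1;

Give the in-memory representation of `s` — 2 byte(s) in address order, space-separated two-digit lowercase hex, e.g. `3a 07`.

d8 10

kind (4b) val=8 bits=0x8 at bit 0: 0x0008
id (3b) val=-3 bits=0x5 at bit 4: 0x0058
tag (5b) val=1 bits=0x1 at bit 7: 0x00d8
seq (4b) val=1 bits=0x1 at bit 12: 0x10d8
word = 0x10d8 → little-endian bytes:
  [0]=0xd8  [1]=0x10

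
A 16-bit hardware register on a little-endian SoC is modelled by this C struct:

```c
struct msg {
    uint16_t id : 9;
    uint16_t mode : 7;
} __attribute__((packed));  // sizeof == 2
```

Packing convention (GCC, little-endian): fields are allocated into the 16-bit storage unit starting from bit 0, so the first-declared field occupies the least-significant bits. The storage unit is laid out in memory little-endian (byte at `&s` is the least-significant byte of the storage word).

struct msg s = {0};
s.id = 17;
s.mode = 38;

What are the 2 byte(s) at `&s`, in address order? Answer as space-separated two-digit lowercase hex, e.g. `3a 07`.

11 4c

id:9 = 17 → 0x11 << 0 → word 0x0011
mode:7 = 38 → 0x26 << 9 → word 0x4c11
word = 0x4c11 → little-endian bytes:
  [0]=0x11  [1]=0x4c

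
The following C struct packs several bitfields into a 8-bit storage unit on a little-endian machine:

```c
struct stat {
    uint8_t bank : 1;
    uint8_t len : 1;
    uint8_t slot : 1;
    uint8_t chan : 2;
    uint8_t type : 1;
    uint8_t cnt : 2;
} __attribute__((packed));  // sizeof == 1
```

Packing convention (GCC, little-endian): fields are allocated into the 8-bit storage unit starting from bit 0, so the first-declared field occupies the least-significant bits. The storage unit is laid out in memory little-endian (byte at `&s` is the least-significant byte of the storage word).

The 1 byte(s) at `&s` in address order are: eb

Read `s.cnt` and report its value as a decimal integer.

3

[0]=0xeb (little-endian) → word 0xeb
bank:1 @ bit 0 → (0xeb>>0)&0x1 = 0x1
len:1 @ bit 1 → (0xeb>>1)&0x1 = 0x1
slot:1 @ bit 2 → (0xeb>>2)&0x1 = 0x0
chan:2 @ bit 3 → (0xeb>>3)&0x3 = 0x1
type:1 @ bit 5 → (0xeb>>5)&0x1 = 0x1
cnt:2 @ bit 6 → (0xeb>>6)&0x3 = 0x3  ←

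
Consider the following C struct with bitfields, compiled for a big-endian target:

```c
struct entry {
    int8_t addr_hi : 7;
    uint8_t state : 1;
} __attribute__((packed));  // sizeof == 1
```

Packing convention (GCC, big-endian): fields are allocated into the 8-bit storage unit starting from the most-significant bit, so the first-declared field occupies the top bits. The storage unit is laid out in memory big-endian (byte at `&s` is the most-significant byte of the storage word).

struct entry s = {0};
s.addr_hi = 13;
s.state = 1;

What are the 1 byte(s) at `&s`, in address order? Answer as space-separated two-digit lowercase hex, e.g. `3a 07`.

addr_hi (7b) val=13 bits=0xd at bit 1: 0x1a
state (1b) val=1 bits=0x1 at bit 0: 0x1b
word = 0x1b → big-endian bytes:
  [0]=0x1b

1b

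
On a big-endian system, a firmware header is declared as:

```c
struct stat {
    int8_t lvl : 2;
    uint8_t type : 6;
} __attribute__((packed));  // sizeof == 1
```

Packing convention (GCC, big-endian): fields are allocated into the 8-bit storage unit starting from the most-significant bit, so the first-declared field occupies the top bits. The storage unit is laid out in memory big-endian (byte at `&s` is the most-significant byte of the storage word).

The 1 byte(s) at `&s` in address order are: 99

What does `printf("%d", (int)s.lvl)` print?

[0]=0x99 (big-endian) → word 0x99
lvl [6+:2] = (word>>6) & 0x3 = 2  ←
type [0+:6] = (word>>0) & 0x3f = 25
lvl signed 2b, MSB=1: 2 - 4 = -2

-2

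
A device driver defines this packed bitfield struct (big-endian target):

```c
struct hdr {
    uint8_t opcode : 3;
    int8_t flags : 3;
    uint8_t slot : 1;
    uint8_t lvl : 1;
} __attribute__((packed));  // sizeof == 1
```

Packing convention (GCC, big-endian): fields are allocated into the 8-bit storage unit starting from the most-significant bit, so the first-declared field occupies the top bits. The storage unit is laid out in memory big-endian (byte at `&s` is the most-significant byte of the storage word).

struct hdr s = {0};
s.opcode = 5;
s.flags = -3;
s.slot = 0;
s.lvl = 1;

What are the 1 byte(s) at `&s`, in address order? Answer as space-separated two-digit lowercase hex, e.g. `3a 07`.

[5+:3] opcode=5 & 0x7 = 0x5; word=0xa0
[2+:3] flags=-3 & 0x7 = 0x5; word=0xb4
[1+:1] slot=0 & 0x1 = 0x0; word=0xb4
[0+:1] lvl=1 & 0x1 = 0x1; word=0xb5
word = 0xb5 → big-endian bytes:
  [0]=0xb5

b5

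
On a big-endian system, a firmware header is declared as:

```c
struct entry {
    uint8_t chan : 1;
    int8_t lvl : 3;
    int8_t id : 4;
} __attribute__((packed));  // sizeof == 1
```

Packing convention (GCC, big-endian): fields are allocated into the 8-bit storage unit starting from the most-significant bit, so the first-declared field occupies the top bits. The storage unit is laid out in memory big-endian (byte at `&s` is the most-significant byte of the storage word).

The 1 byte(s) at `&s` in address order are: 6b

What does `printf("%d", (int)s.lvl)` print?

[0]=0x6b (big-endian) → word 0x6b
chan [7+:1] = (word>>7) & 0x1 = 0
lvl [4+:3] = (word>>4) & 0x7 = 6  ←
id [0+:4] = (word>>0) & 0xf = 11
lvl signed 3b, MSB=1: 6 - 8 = -2

-2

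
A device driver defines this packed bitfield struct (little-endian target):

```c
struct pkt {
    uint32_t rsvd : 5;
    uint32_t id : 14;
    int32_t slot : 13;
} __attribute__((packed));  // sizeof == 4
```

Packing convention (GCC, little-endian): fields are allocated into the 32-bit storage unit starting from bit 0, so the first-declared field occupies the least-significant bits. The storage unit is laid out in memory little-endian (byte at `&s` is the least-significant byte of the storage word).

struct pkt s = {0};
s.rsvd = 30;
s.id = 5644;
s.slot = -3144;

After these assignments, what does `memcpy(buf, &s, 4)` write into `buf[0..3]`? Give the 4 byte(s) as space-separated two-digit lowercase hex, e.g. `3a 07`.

9e c1 c2 9d

rsvd (5b) val=30 bits=0x1e at bit 0: 0x0000001e
id (14b) val=5644 bits=0x160c at bit 5: 0x0002c19e
slot (13b) val=-3144 bits=0x13b8 at bit 19: 0x9dc2c19e
word = 0x9dc2c19e → little-endian bytes:
  [0]=0x9e  [1]=0xc1  [2]=0xc2  [3]=0x9d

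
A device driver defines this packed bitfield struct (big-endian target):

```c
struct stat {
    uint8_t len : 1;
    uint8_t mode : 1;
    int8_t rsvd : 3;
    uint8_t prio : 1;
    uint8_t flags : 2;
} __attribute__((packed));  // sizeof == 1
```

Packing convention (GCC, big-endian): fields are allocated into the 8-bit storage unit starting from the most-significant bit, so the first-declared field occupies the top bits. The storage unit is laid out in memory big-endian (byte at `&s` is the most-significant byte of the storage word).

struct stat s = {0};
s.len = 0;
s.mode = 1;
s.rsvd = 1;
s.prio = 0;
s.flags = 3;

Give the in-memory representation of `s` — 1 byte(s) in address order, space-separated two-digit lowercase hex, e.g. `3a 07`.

4b

len:1 = 0 → 0x0 << 7 → word 0x00
mode:1 = 1 → 0x1 << 6 → word 0x40
rsvd:3 = 1 → 0x1 << 3 → word 0x48
prio:1 = 0 → 0x0 << 2 → word 0x48
flags:2 = 3 → 0x3 << 0 → word 0x4b
word = 0x4b → big-endian bytes:
  [0]=0x4b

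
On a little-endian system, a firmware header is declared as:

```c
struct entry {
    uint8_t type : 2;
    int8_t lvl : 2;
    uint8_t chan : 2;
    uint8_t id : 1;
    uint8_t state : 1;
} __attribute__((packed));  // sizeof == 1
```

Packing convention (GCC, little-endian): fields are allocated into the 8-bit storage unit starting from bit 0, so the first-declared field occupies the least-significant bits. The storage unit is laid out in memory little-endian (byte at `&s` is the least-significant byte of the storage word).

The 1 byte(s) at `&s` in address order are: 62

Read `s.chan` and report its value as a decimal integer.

2

[0]=0x62 (little-endian) → word 0x62
type:2 @ bit 0 → (0x62>>0)&0x3 = 0x2
lvl:2 @ bit 2 → (0x62>>2)&0x3 = 0x0
chan:2 @ bit 4 → (0x62>>4)&0x3 = 0x2  ←
id:1 @ bit 6 → (0x62>>6)&0x1 = 0x1
state:1 @ bit 7 → (0x62>>7)&0x1 = 0x0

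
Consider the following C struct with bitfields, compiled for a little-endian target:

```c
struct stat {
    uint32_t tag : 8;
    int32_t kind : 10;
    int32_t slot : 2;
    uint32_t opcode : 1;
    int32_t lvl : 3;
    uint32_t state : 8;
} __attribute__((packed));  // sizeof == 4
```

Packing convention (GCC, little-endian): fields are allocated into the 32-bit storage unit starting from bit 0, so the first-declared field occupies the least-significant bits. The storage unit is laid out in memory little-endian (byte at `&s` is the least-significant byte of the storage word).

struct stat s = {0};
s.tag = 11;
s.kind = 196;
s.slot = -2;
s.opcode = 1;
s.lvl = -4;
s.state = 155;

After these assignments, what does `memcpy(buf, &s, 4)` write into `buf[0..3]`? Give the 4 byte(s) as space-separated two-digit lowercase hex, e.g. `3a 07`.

tag (8b) val=11 bits=0xb at bit 0: 0x0000000b
kind (10b) val=196 bits=0xc4 at bit 8: 0x0000c40b
slot (2b) val=-2 bits=0x2 at bit 18: 0x0008c40b
opcode (1b) val=1 bits=0x1 at bit 20: 0x0018c40b
lvl (3b) val=-4 bits=0x4 at bit 21: 0x0098c40b
state (8b) val=155 bits=0x9b at bit 24: 0x9b98c40b
word = 0x9b98c40b → little-endian bytes:
  [0]=0x0b  [1]=0xc4  [2]=0x98  [3]=0x9b

0b c4 98 9b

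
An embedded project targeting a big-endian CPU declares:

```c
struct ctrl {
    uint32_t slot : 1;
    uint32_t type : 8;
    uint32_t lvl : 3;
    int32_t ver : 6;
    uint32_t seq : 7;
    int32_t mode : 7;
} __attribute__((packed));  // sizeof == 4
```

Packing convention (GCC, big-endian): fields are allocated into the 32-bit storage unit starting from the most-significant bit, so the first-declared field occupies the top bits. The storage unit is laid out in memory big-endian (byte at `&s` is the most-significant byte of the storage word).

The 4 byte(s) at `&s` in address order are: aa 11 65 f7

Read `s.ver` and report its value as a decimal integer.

5

[0]=0xaa [1]=0x11 [2]=0x65 [3]=0xf7 (big-endian) → word 0xaa1165f7
slot [31+:1] = (word>>31) & 0x1 = 1
type [23+:8] = (word>>23) & 0xff = 84
lvl [20+:3] = (word>>20) & 0x7 = 1
ver [14+:6] = (word>>14) & 0x3f = 5  ←
seq [7+:7] = (word>>7) & 0x7f = 75
mode [0+:7] = (word>>0) & 0x7f = 119
ver signed 6b, MSB=0: value = 5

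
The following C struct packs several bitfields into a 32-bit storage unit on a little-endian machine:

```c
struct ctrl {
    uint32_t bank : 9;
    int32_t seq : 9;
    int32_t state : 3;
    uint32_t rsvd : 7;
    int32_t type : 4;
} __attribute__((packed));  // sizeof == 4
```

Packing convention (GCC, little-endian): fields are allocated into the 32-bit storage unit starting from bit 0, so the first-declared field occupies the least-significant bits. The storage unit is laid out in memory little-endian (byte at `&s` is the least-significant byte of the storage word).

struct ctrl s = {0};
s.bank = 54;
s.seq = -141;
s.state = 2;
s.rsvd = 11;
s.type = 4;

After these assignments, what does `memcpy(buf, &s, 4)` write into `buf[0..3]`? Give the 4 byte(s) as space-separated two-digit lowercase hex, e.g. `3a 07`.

bank:9 = 54 → 0x36 << 0 → word 0x00000036
seq:9 = -141 → 0x173 << 9 → word 0x0002e636
state:3 = 2 → 0x2 << 18 → word 0x000ae636
rsvd:7 = 11 → 0xb << 21 → word 0x016ae636
type:4 = 4 → 0x4 << 28 → word 0x416ae636
word = 0x416ae636 → little-endian bytes:
  [0]=0x36  [1]=0xe6  [2]=0x6a  [3]=0x41

36 e6 6a 41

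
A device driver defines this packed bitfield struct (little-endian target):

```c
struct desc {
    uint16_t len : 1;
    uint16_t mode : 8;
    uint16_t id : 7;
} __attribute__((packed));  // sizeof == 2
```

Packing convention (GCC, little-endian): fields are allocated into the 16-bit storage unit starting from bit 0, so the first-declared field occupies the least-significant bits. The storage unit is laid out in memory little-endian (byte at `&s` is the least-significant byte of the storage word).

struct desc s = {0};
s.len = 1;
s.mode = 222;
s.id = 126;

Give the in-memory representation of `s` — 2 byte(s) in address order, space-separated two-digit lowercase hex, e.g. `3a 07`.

len (1b) val=1 bits=0x1 at bit 0: 0x0001
mode (8b) val=222 bits=0xde at bit 1: 0x01bd
id (7b) val=126 bits=0x7e at bit 9: 0xfdbd
word = 0xfdbd → little-endian bytes:
  [0]=0xbd  [1]=0xfd

bd fd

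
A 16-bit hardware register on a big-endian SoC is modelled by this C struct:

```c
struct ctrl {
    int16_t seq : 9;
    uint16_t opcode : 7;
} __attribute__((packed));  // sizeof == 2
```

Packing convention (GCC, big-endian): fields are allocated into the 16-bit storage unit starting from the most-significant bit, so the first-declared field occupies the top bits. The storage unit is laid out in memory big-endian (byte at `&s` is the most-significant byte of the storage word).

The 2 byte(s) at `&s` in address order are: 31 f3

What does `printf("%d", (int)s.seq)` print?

[0]=0x31 [1]=0xf3 (big-endian) → word 0x31f3
seq [7+:9] = (word>>7) & 0x1ff = 99  ←
opcode [0+:7] = (word>>0) & 0x7f = 115
seq signed 9b, MSB=0: value = 99

99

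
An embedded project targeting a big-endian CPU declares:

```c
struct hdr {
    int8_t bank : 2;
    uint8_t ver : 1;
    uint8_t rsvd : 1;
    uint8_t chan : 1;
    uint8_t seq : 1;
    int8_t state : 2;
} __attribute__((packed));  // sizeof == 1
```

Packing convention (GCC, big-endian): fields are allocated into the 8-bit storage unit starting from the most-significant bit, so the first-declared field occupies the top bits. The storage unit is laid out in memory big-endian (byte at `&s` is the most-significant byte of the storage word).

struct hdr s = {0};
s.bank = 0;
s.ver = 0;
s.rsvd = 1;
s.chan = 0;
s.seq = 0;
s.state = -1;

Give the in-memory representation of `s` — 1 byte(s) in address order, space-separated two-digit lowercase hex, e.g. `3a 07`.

bank:2 = 0 → 0x0 << 6 → word 0x00
ver:1 = 0 → 0x0 << 5 → word 0x00
rsvd:1 = 1 → 0x1 << 4 → word 0x10
chan:1 = 0 → 0x0 << 3 → word 0x10
seq:1 = 0 → 0x0 << 2 → word 0x10
state:2 = -1 → 0x3 << 0 → word 0x13
word = 0x13 → big-endian bytes:
  [0]=0x13

13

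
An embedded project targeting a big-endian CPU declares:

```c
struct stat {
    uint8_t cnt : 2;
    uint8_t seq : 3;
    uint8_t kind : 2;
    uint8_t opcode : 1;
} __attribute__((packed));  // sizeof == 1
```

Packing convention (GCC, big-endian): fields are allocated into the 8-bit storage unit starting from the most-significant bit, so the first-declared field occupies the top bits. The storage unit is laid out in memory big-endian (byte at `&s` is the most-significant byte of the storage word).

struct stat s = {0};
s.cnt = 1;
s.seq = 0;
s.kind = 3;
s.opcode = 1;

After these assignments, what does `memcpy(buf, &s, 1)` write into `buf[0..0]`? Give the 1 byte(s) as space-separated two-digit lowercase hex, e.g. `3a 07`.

47

cnt:2 = 1 → 0x1 << 6 → word 0x40
seq:3 = 0 → 0x0 << 3 → word 0x40
kind:2 = 3 → 0x3 << 1 → word 0x46
opcode:1 = 1 → 0x1 << 0 → word 0x47
word = 0x47 → big-endian bytes:
  [0]=0x47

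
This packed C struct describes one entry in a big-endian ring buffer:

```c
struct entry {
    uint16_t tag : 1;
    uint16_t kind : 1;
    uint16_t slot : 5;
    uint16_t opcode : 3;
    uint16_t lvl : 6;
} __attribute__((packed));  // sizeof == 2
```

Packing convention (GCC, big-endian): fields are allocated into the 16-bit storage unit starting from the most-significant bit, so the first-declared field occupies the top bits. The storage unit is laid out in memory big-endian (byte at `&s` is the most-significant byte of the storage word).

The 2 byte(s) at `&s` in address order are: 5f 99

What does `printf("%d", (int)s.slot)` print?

[0]=0x5f [1]=0x99 (big-endian) → word 0x5f99
tag [15+:1] = (word>>15) & 0x1 = 0
kind [14+:1] = (word>>14) & 0x1 = 1
slot [9+:5] = (word>>9) & 0x1f = 15  ←
opcode [6+:3] = (word>>6) & 0x7 = 6
lvl [0+:6] = (word>>0) & 0x3f = 25

15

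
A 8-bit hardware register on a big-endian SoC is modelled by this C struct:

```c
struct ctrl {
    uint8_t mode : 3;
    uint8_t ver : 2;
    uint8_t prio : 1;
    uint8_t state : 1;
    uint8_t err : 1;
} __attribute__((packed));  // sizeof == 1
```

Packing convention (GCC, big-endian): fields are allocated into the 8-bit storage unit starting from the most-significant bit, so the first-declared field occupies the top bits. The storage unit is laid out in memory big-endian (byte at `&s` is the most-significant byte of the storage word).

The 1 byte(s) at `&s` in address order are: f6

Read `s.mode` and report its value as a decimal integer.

[0]=0xf6 (big-endian) → word 0xf6
mode [5+:3] = (word>>5) & 0x7 = 7  ←
ver [3+:2] = (word>>3) & 0x3 = 2
prio [2+:1] = (word>>2) & 0x1 = 1
state [1+:1] = (word>>1) & 0x1 = 1
err [0+:1] = (word>>0) & 0x1 = 0

7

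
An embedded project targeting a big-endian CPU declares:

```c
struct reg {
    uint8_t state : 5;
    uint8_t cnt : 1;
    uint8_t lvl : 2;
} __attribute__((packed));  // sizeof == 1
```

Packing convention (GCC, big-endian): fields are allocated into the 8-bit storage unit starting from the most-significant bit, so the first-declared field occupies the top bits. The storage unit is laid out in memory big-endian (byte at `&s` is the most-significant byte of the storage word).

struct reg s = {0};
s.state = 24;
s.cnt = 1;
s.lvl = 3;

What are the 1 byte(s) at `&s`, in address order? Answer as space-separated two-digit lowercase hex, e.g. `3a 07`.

state:5 = 24 → 0x18 << 3 → word 0xc0
cnt:1 = 1 → 0x1 << 2 → word 0xc4
lvl:2 = 3 → 0x3 << 0 → word 0xc7
word = 0xc7 → big-endian bytes:
  [0]=0xc7

c7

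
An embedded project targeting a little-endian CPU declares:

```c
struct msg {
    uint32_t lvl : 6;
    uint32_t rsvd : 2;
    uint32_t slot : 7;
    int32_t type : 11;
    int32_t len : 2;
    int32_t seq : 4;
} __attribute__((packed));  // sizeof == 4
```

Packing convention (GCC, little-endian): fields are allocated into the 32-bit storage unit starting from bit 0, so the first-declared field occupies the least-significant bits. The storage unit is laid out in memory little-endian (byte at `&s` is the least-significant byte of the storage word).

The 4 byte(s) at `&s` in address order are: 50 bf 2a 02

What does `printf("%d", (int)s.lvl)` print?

16

[0]=0x50 [1]=0xbf [2]=0x2a [3]=0x02 (little-endian) → word 0x022abf50
lvl:6 @ bit 0 → (0x022abf50>>0)&0x3f = 0x10  ←
rsvd:2 @ bit 6 → (0x022abf50>>6)&0x3 = 0x1
slot:7 @ bit 8 → (0x022abf50>>8)&0x7f = 0x3f
type:11 @ bit 15 → (0x022abf50>>15)&0x7ff = 0x455
len:2 @ bit 26 → (0x022abf50>>26)&0x3 = 0x0
seq:4 @ bit 28 → (0x022abf50>>28)&0xf = 0x0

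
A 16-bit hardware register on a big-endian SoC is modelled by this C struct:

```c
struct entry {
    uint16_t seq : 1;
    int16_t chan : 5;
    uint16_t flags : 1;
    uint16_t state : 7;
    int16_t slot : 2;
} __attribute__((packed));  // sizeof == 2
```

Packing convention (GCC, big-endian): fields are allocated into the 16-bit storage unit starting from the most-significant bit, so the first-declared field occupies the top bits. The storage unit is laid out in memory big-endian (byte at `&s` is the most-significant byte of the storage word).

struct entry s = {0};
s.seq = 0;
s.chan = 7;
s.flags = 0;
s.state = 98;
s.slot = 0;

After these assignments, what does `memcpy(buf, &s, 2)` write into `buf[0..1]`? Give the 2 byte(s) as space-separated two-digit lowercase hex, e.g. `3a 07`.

1d 88

seq (1b) val=0 bits=0x0 at bit 15: 0x0000
chan (5b) val=7 bits=0x7 at bit 10: 0x1c00
flags (1b) val=0 bits=0x0 at bit 9: 0x1c00
state (7b) val=98 bits=0x62 at bit 2: 0x1d88
slot (2b) val=0 bits=0x0 at bit 0: 0x1d88
word = 0x1d88 → big-endian bytes:
  [0]=0x1d  [1]=0x88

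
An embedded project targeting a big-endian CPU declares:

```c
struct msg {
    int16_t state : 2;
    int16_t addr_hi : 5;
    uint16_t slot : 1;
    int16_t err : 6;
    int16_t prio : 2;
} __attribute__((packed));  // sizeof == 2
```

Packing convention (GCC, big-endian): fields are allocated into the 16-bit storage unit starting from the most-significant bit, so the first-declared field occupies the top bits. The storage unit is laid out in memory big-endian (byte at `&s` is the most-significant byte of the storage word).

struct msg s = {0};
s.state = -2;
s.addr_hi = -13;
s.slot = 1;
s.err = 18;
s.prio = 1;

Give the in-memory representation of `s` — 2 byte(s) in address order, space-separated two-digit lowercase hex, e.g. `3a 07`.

state:2 = -2 → 0x2 << 14 → word 0x8000
addr_hi:5 = -13 → 0x13 << 9 → word 0xa600
slot:1 = 1 → 0x1 << 8 → word 0xa700
err:6 = 18 → 0x12 << 2 → word 0xa748
prio:2 = 1 → 0x1 << 0 → word 0xa749
word = 0xa749 → big-endian bytes:
  [0]=0xa7  [1]=0x49

a7 49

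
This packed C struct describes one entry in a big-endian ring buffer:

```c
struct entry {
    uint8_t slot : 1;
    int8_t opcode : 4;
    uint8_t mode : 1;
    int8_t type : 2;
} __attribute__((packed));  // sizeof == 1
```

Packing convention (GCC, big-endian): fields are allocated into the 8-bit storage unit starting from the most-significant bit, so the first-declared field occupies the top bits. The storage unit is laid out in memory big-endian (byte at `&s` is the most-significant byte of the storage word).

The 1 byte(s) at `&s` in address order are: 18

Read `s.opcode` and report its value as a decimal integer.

[0]=0x18 (big-endian) → word 0x18
slot [7+:1] = (word>>7) & 0x1 = 0
opcode [3+:4] = (word>>3) & 0xf = 3  ←
mode [2+:1] = (word>>2) & 0x1 = 0
type [0+:2] = (word>>0) & 0x3 = 0
opcode signed 4b, MSB=0: value = 3

3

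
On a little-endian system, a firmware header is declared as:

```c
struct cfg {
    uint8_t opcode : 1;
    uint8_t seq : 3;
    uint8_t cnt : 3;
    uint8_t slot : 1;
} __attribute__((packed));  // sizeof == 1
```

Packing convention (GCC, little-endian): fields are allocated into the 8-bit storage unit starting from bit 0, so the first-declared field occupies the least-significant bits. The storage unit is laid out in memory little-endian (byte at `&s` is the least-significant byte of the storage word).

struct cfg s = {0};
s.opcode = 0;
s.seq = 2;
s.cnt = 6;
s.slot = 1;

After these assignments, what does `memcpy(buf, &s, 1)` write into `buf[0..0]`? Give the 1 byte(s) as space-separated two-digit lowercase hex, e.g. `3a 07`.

opcode (1b) val=0 bits=0x0 at bit 0: 0x00
seq (3b) val=2 bits=0x2 at bit 1: 0x04
cnt (3b) val=6 bits=0x6 at bit 4: 0x64
slot (1b) val=1 bits=0x1 at bit 7: 0xe4
word = 0xe4 → little-endian bytes:
  [0]=0xe4

e4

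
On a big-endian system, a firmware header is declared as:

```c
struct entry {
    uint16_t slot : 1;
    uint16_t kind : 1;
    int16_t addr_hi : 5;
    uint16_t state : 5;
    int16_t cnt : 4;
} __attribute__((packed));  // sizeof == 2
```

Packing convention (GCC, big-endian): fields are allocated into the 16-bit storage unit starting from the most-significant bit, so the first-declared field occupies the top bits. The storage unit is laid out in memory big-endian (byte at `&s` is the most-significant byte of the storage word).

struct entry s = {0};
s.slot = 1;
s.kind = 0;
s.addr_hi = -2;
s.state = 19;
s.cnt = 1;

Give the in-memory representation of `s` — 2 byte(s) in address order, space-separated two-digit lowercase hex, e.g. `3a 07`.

slot (1b) val=1 bits=0x1 at bit 15: 0x8000
kind (1b) val=0 bits=0x0 at bit 14: 0x8000
addr_hi (5b) val=-2 bits=0x1e at bit 9: 0xbc00
state (5b) val=19 bits=0x13 at bit 4: 0xbd30
cnt (4b) val=1 bits=0x1 at bit 0: 0xbd31
word = 0xbd31 → big-endian bytes:
  [0]=0xbd  [1]=0x31

bd 31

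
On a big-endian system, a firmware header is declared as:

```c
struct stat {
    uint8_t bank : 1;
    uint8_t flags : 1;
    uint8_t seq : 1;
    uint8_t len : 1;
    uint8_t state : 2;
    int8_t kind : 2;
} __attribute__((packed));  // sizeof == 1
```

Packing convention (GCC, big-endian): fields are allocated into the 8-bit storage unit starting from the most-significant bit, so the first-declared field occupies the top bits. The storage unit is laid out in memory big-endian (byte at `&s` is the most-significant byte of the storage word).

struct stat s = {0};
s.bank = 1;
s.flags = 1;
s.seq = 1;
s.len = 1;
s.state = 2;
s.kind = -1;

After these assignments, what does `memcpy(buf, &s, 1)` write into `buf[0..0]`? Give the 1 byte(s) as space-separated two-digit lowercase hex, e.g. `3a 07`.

bank:1 = 1 → 0x1 << 7 → word 0x80
flags:1 = 1 → 0x1 << 6 → word 0xc0
seq:1 = 1 → 0x1 << 5 → word 0xe0
len:1 = 1 → 0x1 << 4 → word 0xf0
state:2 = 2 → 0x2 << 2 → word 0xf8
kind:2 = -1 → 0x3 << 0 → word 0xfb
word = 0xfb → big-endian bytes:
  [0]=0xfb

fb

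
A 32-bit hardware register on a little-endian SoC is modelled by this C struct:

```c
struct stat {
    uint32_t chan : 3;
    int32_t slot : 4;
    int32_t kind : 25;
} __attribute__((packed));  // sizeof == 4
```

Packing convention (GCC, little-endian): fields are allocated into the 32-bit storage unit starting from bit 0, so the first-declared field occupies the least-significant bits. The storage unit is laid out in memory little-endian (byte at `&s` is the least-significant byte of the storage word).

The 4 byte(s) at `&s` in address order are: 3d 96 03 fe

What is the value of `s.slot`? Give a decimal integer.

7

[0]=0x3d [1]=0x96 [2]=0x03 [3]=0xfe (little-endian) → word 0xfe03963d
chan [0+:3] = (word>>0) & 0x7 = 5
slot [3+:4] = (word>>3) & 0xf = 7  ←
kind [7+:25] = (word>>7) & 0x1ffffff = 33294124
slot signed 4b, MSB=0: value = 7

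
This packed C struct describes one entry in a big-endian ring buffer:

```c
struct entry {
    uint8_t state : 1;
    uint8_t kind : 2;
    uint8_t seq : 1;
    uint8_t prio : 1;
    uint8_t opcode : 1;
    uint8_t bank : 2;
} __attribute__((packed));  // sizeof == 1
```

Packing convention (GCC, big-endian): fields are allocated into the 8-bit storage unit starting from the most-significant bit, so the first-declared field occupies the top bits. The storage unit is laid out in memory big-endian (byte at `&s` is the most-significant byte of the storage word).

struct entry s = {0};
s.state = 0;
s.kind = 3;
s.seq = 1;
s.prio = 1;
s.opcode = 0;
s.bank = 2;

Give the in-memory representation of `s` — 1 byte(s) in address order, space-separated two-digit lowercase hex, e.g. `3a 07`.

7a

state:1 = 0 → 0x0 << 7 → word 0x00
kind:2 = 3 → 0x3 << 5 → word 0x60
seq:1 = 1 → 0x1 << 4 → word 0x70
prio:1 = 1 → 0x1 << 3 → word 0x78
opcode:1 = 0 → 0x0 << 2 → word 0x78
bank:2 = 2 → 0x2 << 0 → word 0x7a
word = 0x7a → big-endian bytes:
  [0]=0x7a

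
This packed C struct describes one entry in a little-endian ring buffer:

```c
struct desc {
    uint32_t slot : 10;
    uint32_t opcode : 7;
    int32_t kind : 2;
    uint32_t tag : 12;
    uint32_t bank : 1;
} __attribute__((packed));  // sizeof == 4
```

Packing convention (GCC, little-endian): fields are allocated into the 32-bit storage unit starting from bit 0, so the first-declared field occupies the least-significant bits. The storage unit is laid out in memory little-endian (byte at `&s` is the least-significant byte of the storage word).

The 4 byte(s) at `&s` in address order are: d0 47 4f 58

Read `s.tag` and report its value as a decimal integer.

2825

[0]=0xd0 [1]=0x47 [2]=0x4f [3]=0x58 (little-endian) → word 0x584f47d0
slot [0+:10] = (word>>0) & 0x3ff = 976
opcode [10+:7] = (word>>10) & 0x7f = 81
kind [17+:2] = (word>>17) & 0x3 = 3
tag [19+:12] = (word>>19) & 0xfff = 2825  ←
bank [31+:1] = (word>>31) & 0x1 = 0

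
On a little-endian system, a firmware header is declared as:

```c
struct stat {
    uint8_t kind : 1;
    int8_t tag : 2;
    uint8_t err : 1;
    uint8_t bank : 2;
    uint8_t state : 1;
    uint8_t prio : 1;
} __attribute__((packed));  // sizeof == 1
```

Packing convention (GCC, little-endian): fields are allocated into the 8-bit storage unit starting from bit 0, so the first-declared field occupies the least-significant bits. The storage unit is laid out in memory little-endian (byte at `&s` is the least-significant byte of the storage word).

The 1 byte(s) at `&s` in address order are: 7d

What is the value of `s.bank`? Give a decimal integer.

[0]=0x7d (little-endian) → word 0x7d
kind [0+:1] = (word>>0) & 0x1 = 1
tag [1+:2] = (word>>1) & 0x3 = 2
err [3+:1] = (word>>3) & 0x1 = 1
bank [4+:2] = (word>>4) & 0x3 = 3  ←
state [6+:1] = (word>>6) & 0x1 = 1
prio [7+:1] = (word>>7) & 0x1 = 0

3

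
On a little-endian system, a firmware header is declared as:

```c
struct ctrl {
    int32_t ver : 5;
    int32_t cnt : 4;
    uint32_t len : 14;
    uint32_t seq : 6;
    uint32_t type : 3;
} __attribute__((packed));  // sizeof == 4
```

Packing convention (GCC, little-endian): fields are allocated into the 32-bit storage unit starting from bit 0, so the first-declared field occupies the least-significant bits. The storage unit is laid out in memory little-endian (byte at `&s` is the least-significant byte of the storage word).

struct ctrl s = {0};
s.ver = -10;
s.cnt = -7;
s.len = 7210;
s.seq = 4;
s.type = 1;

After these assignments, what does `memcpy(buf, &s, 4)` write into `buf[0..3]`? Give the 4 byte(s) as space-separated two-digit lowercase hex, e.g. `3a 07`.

ver:5 = -10 → 0x16 << 0 → word 0x00000016
cnt:4 = -7 → 0x9 << 5 → word 0x00000136
len:14 = 7210 → 0x1c2a << 9 → word 0x00385536
seq:6 = 4 → 0x4 << 23 → word 0x02385536
type:3 = 1 → 0x1 << 29 → word 0x22385536
word = 0x22385536 → little-endian bytes:
  [0]=0x36  [1]=0x55  [2]=0x38  [3]=0x22

36 55 38 22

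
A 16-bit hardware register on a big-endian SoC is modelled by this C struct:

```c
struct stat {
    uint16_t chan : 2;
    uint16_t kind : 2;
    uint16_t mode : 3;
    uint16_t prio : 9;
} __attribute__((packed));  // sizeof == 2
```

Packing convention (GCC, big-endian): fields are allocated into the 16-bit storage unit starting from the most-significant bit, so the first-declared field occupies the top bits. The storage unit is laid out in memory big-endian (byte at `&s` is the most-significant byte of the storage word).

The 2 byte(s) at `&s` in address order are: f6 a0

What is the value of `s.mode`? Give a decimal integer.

[0]=0xf6 [1]=0xa0 (big-endian) → word 0xf6a0
chan [14+:2] = (word>>14) & 0x3 = 3
kind [12+:2] = (word>>12) & 0x3 = 3
mode [9+:3] = (word>>9) & 0x7 = 3  ←
prio [0+:9] = (word>>0) & 0x1ff = 160

3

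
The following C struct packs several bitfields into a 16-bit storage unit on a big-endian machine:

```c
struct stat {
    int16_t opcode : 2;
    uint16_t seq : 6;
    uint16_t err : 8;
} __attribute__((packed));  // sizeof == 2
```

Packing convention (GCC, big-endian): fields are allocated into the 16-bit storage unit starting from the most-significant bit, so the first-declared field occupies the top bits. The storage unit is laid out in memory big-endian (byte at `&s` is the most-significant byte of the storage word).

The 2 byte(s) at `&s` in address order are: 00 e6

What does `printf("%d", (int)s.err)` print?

[0]=0x00 [1]=0xe6 (big-endian) → word 0x00e6
opcode:2 @ bit 14 → (0x00e6>>14)&0x3 = 0x0
seq:6 @ bit 8 → (0x00e6>>8)&0x3f = 0x0
err:8 @ bit 0 → (0x00e6>>0)&0xff = 0xe6  ←

230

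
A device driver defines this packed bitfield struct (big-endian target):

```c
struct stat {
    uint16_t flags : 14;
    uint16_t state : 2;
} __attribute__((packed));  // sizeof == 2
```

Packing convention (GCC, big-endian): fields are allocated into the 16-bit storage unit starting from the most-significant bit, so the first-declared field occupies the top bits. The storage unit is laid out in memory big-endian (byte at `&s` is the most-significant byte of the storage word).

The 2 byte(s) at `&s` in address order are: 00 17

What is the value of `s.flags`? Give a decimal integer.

[0]=0x00 [1]=0x17 (big-endian) → word 0x0017
flags:14 @ bit 2 → (0x0017>>2)&0x3fff = 0x5  ←
state:2 @ bit 0 → (0x0017>>0)&0x3 = 0x3

5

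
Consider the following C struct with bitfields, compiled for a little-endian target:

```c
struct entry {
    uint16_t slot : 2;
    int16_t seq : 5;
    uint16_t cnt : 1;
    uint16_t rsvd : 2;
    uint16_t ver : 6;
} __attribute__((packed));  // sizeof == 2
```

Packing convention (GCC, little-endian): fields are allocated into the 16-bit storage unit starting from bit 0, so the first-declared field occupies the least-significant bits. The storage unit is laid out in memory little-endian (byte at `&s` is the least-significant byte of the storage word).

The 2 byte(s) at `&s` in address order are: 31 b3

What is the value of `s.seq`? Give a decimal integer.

12

[0]=0x31 [1]=0xb3 (little-endian) → word 0xb331
slot:2 @ bit 0 → (0xb331>>0)&0x3 = 0x1
seq:5 @ bit 2 → (0xb331>>2)&0x1f = 0xc  ←
cnt:1 @ bit 7 → (0xb331>>7)&0x1 = 0x0
rsvd:2 @ bit 8 → (0xb331>>8)&0x3 = 0x3
ver:6 @ bit 10 → (0xb331>>10)&0x3f = 0x2c
seq signed 5b, MSB=0: value = 12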